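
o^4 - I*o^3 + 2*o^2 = o^2*(o - 2*I)*(o + I)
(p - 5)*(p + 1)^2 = p^3 - 3*p^2 - 9*p - 5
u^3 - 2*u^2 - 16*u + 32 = (u - 4)*(u - 2)*(u + 4)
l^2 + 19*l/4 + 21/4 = (l + 7/4)*(l + 3)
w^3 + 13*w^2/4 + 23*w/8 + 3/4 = (w + 1/2)*(w + 3/4)*(w + 2)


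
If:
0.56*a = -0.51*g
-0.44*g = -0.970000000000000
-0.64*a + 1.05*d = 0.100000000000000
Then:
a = -2.01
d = -1.13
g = 2.20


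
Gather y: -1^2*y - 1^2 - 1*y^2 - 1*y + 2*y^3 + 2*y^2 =2*y^3 + y^2 - 2*y - 1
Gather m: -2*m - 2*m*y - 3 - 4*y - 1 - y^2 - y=m*(-2*y - 2) - y^2 - 5*y - 4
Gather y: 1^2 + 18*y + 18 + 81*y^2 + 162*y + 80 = 81*y^2 + 180*y + 99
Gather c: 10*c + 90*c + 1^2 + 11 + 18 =100*c + 30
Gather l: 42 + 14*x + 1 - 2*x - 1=12*x + 42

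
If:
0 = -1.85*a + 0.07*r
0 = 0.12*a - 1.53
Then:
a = 12.75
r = 336.96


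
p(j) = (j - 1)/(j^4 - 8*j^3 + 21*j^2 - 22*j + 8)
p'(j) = (j - 1)*(-4*j^3 + 24*j^2 - 42*j + 22)/(j^4 - 8*j^3 + 21*j^2 - 22*j + 8)^2 + 1/(j^4 - 8*j^3 + 21*j^2 - 22*j + 8)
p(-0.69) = -0.05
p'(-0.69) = -0.06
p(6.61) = 0.01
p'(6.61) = -0.01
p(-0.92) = -0.04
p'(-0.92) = -0.04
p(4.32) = 0.41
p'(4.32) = -1.56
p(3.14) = -0.48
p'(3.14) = 0.09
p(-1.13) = -0.03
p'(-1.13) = -0.03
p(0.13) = -0.16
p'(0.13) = -0.31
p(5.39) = 0.05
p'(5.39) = -0.06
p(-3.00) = -0.00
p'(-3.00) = 0.00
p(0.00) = -0.12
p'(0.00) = -0.22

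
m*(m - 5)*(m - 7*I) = m^3 - 5*m^2 - 7*I*m^2 + 35*I*m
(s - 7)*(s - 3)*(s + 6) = s^3 - 4*s^2 - 39*s + 126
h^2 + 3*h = h*(h + 3)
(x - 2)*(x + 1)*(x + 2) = x^3 + x^2 - 4*x - 4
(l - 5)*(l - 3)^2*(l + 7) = l^4 - 4*l^3 - 38*l^2 + 228*l - 315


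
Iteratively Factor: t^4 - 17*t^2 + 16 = (t - 4)*(t^3 + 4*t^2 - t - 4) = (t - 4)*(t + 1)*(t^2 + 3*t - 4) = (t - 4)*(t + 1)*(t + 4)*(t - 1)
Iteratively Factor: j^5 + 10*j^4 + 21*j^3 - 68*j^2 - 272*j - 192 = (j + 4)*(j^4 + 6*j^3 - 3*j^2 - 56*j - 48) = (j + 1)*(j + 4)*(j^3 + 5*j^2 - 8*j - 48) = (j + 1)*(j + 4)^2*(j^2 + j - 12) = (j - 3)*(j + 1)*(j + 4)^2*(j + 4)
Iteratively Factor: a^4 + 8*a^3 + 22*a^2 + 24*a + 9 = (a + 3)*(a^3 + 5*a^2 + 7*a + 3) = (a + 1)*(a + 3)*(a^2 + 4*a + 3) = (a + 1)*(a + 3)^2*(a + 1)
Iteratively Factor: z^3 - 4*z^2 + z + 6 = (z + 1)*(z^2 - 5*z + 6) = (z - 3)*(z + 1)*(z - 2)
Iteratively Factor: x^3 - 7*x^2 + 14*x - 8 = (x - 2)*(x^2 - 5*x + 4) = (x - 4)*(x - 2)*(x - 1)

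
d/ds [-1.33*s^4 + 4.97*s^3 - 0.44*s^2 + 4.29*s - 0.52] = -5.32*s^3 + 14.91*s^2 - 0.88*s + 4.29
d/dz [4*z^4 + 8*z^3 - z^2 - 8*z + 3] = 16*z^3 + 24*z^2 - 2*z - 8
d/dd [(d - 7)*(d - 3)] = 2*d - 10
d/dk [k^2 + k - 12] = 2*k + 1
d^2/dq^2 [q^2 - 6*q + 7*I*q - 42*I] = 2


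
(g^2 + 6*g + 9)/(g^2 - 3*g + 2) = (g^2 + 6*g + 9)/(g^2 - 3*g + 2)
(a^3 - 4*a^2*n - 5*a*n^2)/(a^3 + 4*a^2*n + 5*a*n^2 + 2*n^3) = a*(a - 5*n)/(a^2 + 3*a*n + 2*n^2)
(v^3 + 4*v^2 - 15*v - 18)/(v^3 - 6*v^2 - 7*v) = (v^2 + 3*v - 18)/(v*(v - 7))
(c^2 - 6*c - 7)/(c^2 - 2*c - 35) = (c + 1)/(c + 5)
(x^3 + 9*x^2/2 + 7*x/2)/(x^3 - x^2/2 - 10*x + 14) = x*(x + 1)/(x^2 - 4*x + 4)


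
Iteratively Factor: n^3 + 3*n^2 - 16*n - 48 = (n - 4)*(n^2 + 7*n + 12) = (n - 4)*(n + 4)*(n + 3)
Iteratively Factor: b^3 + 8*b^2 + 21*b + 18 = (b + 2)*(b^2 + 6*b + 9) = (b + 2)*(b + 3)*(b + 3)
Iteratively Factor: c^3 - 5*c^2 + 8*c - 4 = (c - 1)*(c^2 - 4*c + 4) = (c - 2)*(c - 1)*(c - 2)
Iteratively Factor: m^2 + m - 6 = (m + 3)*(m - 2)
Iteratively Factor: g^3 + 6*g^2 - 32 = (g + 4)*(g^2 + 2*g - 8) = (g + 4)^2*(g - 2)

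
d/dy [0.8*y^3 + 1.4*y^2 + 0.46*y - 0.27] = 2.4*y^2 + 2.8*y + 0.46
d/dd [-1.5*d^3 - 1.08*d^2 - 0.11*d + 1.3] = -4.5*d^2 - 2.16*d - 0.11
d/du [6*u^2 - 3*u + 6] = 12*u - 3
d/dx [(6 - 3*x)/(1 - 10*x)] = 57/(10*x - 1)^2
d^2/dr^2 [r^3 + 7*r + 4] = 6*r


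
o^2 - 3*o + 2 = (o - 2)*(o - 1)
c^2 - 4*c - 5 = (c - 5)*(c + 1)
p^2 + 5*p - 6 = (p - 1)*(p + 6)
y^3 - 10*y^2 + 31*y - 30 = (y - 5)*(y - 3)*(y - 2)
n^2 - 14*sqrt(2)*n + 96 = (n - 8*sqrt(2))*(n - 6*sqrt(2))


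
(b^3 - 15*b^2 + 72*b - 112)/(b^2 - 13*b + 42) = (b^2 - 8*b + 16)/(b - 6)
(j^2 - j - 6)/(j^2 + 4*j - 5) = (j^2 - j - 6)/(j^2 + 4*j - 5)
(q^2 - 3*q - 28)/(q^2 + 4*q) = (q - 7)/q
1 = 1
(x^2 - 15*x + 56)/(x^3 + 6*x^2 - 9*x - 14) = (x^2 - 15*x + 56)/(x^3 + 6*x^2 - 9*x - 14)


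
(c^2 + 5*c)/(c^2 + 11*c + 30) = c/(c + 6)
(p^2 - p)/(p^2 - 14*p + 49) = p*(p - 1)/(p^2 - 14*p + 49)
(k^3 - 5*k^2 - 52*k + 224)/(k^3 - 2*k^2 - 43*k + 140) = (k - 8)/(k - 5)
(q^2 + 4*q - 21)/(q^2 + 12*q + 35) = (q - 3)/(q + 5)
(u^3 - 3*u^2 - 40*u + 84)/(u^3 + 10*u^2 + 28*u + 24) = (u^2 - 9*u + 14)/(u^2 + 4*u + 4)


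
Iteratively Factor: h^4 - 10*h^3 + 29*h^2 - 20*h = (h)*(h^3 - 10*h^2 + 29*h - 20) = h*(h - 1)*(h^2 - 9*h + 20) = h*(h - 5)*(h - 1)*(h - 4)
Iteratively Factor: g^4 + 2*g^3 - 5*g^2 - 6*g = (g - 2)*(g^3 + 4*g^2 + 3*g) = (g - 2)*(g + 3)*(g^2 + g) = g*(g - 2)*(g + 3)*(g + 1)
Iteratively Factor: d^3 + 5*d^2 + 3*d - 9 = (d + 3)*(d^2 + 2*d - 3) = (d - 1)*(d + 3)*(d + 3)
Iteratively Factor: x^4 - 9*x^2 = (x + 3)*(x^3 - 3*x^2) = x*(x + 3)*(x^2 - 3*x) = x^2*(x + 3)*(x - 3)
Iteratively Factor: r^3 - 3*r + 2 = (r + 2)*(r^2 - 2*r + 1) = (r - 1)*(r + 2)*(r - 1)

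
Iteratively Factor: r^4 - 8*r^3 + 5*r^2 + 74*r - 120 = (r - 2)*(r^3 - 6*r^2 - 7*r + 60) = (r - 4)*(r - 2)*(r^2 - 2*r - 15) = (r - 5)*(r - 4)*(r - 2)*(r + 3)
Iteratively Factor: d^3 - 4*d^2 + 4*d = (d)*(d^2 - 4*d + 4) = d*(d - 2)*(d - 2)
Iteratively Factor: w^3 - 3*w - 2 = (w - 2)*(w^2 + 2*w + 1) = (w - 2)*(w + 1)*(w + 1)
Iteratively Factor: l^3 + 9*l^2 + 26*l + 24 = (l + 2)*(l^2 + 7*l + 12) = (l + 2)*(l + 4)*(l + 3)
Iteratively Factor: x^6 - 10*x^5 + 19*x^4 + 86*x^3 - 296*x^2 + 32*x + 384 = (x + 3)*(x^5 - 13*x^4 + 58*x^3 - 88*x^2 - 32*x + 128) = (x - 4)*(x + 3)*(x^4 - 9*x^3 + 22*x^2 - 32) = (x - 4)*(x + 1)*(x + 3)*(x^3 - 10*x^2 + 32*x - 32) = (x - 4)^2*(x + 1)*(x + 3)*(x^2 - 6*x + 8) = (x - 4)^2*(x - 2)*(x + 1)*(x + 3)*(x - 4)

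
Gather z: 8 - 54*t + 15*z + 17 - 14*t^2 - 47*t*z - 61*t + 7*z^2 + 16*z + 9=-14*t^2 - 115*t + 7*z^2 + z*(31 - 47*t) + 34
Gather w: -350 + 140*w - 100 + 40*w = 180*w - 450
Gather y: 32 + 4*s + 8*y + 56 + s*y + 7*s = 11*s + y*(s + 8) + 88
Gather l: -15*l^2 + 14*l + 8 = -15*l^2 + 14*l + 8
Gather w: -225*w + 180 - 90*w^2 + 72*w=-90*w^2 - 153*w + 180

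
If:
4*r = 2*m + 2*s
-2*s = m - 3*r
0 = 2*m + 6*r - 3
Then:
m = 3/8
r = 3/8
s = 3/8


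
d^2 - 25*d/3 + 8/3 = (d - 8)*(d - 1/3)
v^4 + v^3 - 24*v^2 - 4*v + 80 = (v - 4)*(v - 2)*(v + 2)*(v + 5)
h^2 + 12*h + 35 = (h + 5)*(h + 7)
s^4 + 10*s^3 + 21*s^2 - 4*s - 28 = (s - 1)*(s + 2)^2*(s + 7)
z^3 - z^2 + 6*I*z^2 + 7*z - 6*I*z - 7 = (z - 1)*(z - I)*(z + 7*I)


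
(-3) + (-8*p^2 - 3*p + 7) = -8*p^2 - 3*p + 4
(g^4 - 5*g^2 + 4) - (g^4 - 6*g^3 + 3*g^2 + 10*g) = 6*g^3 - 8*g^2 - 10*g + 4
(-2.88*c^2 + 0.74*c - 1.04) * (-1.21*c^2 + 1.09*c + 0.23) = 3.4848*c^4 - 4.0346*c^3 + 1.4026*c^2 - 0.9634*c - 0.2392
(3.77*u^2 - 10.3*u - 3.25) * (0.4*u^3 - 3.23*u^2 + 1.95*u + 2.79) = 1.508*u^5 - 16.2971*u^4 + 39.3205*u^3 + 0.930799999999998*u^2 - 35.0745*u - 9.0675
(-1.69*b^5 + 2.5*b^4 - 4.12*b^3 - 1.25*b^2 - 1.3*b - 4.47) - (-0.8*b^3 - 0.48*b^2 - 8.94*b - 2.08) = -1.69*b^5 + 2.5*b^4 - 3.32*b^3 - 0.77*b^2 + 7.64*b - 2.39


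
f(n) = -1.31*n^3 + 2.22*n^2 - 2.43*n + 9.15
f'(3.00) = -24.48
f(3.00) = -13.53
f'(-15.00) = -953.28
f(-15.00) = 4966.35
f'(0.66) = -1.21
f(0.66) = 8.14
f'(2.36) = -13.84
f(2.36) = -1.44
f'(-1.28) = -14.55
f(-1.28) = 18.64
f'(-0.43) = -5.07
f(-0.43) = 10.71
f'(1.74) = -6.60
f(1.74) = 4.74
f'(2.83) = -21.34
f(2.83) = -9.64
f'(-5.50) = -145.73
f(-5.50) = 307.62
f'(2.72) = -19.43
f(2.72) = -7.40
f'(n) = -3.93*n^2 + 4.44*n - 2.43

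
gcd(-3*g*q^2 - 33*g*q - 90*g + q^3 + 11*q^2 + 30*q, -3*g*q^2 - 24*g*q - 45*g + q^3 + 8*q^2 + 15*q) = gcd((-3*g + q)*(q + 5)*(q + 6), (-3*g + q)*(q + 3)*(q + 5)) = -3*g*q - 15*g + q^2 + 5*q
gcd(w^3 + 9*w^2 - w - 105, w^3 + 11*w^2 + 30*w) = w + 5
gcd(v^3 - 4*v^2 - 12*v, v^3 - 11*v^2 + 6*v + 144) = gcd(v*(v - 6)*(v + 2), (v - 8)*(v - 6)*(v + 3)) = v - 6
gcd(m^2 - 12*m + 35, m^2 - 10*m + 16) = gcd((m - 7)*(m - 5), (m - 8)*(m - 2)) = 1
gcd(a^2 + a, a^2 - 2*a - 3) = a + 1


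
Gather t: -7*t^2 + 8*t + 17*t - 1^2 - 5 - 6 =-7*t^2 + 25*t - 12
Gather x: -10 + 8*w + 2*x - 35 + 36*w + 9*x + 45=44*w + 11*x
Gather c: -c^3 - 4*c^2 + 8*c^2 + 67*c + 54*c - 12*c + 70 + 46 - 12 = -c^3 + 4*c^2 + 109*c + 104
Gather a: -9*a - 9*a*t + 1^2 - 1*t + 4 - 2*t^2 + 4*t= a*(-9*t - 9) - 2*t^2 + 3*t + 5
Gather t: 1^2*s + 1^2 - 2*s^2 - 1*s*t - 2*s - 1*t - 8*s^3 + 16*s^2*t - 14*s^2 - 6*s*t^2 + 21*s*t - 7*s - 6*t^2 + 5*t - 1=-8*s^3 - 16*s^2 - 8*s + t^2*(-6*s - 6) + t*(16*s^2 + 20*s + 4)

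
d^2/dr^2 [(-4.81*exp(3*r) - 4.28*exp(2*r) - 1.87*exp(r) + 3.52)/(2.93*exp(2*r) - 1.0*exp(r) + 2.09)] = (-41.2933689999999*exp(6*r) + 42.2799*exp(5*r) - 106.744157*exp(4*r) + 326.535936*exp(3*r) - 124.492335*exp(2*r) - 161.391868*exp(r) - 0.811546999999999)*exp(r)/(25.153757*exp(6*r) - 25.7547*exp(5*r) + 62.617323*exp(4*r) - 37.7422*exp(3*r) + 44.665599*exp(2*r) - 13.1043*exp(r) + 9.129329)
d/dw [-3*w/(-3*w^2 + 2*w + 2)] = 3*(-3*w^2 - 2)/(9*w^4 - 12*w^3 - 8*w^2 + 8*w + 4)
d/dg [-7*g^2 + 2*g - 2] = 2 - 14*g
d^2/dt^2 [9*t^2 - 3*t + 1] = 18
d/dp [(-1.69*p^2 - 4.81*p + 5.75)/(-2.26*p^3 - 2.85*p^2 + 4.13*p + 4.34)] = (-3.8194*p^4 - 21.7412*p^3 + 18.2968*p^2 + 18.1058*p - 44.6229)/(5.1076*p^6 + 12.882*p^5 - 10.5451*p^4 - 43.1578*p^3 - 7.6811*p^2 + 35.8484*p + 18.8356)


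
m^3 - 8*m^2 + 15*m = m*(m - 5)*(m - 3)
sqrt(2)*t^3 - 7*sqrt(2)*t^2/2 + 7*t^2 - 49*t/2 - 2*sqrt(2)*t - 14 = (t - 4)*(t + 7*sqrt(2)/2)*(sqrt(2)*t + sqrt(2)/2)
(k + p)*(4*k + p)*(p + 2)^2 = 4*k^2*p^2 + 16*k^2*p + 16*k^2 + 5*k*p^3 + 20*k*p^2 + 20*k*p + p^4 + 4*p^3 + 4*p^2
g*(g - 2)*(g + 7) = g^3 + 5*g^2 - 14*g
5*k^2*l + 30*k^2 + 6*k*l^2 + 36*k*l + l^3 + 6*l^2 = (k + l)*(5*k + l)*(l + 6)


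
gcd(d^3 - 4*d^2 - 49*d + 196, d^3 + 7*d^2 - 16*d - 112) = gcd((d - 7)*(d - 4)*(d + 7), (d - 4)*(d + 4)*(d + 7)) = d^2 + 3*d - 28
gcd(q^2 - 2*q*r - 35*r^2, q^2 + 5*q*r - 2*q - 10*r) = q + 5*r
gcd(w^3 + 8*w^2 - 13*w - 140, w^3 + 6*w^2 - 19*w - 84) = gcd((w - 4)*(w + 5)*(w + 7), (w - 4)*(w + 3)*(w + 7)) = w^2 + 3*w - 28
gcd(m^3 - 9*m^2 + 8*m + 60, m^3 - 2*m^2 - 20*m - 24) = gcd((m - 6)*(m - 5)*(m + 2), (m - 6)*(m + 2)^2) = m^2 - 4*m - 12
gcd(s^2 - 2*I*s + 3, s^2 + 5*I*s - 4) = s + I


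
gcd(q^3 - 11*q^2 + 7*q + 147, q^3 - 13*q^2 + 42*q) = q - 7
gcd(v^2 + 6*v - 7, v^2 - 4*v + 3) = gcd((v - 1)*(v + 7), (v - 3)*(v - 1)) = v - 1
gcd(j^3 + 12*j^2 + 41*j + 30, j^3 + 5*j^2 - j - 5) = j^2 + 6*j + 5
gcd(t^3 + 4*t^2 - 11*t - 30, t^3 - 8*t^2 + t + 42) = t^2 - t - 6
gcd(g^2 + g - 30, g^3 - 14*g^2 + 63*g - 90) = g - 5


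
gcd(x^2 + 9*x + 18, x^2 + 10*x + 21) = x + 3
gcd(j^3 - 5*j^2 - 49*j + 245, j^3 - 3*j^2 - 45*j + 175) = j^2 + 2*j - 35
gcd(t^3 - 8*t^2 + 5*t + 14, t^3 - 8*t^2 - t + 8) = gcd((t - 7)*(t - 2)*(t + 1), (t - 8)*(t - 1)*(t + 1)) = t + 1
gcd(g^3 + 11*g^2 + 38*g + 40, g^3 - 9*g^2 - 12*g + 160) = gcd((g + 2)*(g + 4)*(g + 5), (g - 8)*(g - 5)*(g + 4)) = g + 4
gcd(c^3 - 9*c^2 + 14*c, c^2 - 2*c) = c^2 - 2*c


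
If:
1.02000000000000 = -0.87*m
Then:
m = -1.17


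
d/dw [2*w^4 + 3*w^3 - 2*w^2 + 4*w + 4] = 8*w^3 + 9*w^2 - 4*w + 4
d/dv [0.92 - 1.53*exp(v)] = -1.53*exp(v)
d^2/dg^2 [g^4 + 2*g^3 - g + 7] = 12*g*(g + 1)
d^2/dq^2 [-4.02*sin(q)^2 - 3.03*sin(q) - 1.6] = 3.03*sin(q) - 8.04*cos(2*q)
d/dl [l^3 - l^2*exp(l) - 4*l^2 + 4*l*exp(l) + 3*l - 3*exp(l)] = -l^2*exp(l) + 3*l^2 + 2*l*exp(l) - 8*l + exp(l) + 3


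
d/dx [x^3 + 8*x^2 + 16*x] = 3*x^2 + 16*x + 16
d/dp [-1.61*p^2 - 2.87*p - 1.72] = -3.22*p - 2.87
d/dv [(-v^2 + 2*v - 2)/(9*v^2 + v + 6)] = (-19*v^2 + 24*v + 14)/(81*v^4 + 18*v^3 + 109*v^2 + 12*v + 36)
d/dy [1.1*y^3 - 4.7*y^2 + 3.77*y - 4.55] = 3.3*y^2 - 9.4*y + 3.77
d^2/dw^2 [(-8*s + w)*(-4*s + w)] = 2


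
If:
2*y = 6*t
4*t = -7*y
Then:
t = 0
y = 0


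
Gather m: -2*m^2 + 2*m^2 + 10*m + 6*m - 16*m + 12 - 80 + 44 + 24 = 0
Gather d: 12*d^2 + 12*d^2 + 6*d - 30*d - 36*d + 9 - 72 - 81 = 24*d^2 - 60*d - 144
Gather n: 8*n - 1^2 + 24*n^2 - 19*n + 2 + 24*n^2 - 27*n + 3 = 48*n^2 - 38*n + 4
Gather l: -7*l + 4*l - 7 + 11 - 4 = -3*l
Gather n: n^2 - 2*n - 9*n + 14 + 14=n^2 - 11*n + 28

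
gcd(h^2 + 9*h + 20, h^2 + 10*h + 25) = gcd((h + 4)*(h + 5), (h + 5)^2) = h + 5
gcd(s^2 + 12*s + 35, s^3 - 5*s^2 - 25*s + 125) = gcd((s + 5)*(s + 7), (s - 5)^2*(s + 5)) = s + 5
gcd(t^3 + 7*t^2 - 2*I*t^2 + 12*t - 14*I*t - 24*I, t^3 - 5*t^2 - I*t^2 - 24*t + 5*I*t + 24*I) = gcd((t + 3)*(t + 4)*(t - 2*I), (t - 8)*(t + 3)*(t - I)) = t + 3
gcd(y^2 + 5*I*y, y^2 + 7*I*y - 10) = y + 5*I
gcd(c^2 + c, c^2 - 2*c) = c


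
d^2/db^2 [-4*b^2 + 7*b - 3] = -8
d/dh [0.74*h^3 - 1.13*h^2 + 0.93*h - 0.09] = 2.22*h^2 - 2.26*h + 0.93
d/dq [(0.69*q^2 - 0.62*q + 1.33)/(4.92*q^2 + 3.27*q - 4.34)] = (5.3067*q^2 - 19.0764*q - 1.6583)/(24.2064*q^4 + 32.1768*q^3 - 32.0127*q^2 - 28.3836*q + 18.8356)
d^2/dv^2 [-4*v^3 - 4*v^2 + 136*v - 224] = -24*v - 8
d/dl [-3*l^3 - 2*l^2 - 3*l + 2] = -9*l^2 - 4*l - 3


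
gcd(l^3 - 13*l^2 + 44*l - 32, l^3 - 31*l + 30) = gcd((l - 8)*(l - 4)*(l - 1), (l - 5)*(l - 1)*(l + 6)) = l - 1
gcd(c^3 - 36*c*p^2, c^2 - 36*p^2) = -c^2 + 36*p^2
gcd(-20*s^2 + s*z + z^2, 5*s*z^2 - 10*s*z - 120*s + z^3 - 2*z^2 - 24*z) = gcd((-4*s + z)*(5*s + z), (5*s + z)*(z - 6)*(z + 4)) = 5*s + z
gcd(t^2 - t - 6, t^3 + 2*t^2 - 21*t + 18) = t - 3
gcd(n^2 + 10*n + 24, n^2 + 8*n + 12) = n + 6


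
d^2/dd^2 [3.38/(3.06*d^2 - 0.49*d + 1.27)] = (-63.297936*d^2 + 10.135944*d + 3.38*(6.12*d - 0.49)*(12.24*d - 0.98) - 26.270712)/(3.06*d^2 - 0.49*d + 1.27)^3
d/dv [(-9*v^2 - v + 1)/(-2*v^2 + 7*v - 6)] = (-65*v^2 + 112*v - 1)/(4*v^4 - 28*v^3 + 73*v^2 - 84*v + 36)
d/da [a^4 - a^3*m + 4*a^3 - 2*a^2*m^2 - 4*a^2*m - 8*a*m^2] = 4*a^3 - 3*a^2*m + 12*a^2 - 4*a*m^2 - 8*a*m - 8*m^2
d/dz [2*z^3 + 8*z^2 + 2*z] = 6*z^2 + 16*z + 2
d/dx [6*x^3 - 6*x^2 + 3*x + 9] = 18*x^2 - 12*x + 3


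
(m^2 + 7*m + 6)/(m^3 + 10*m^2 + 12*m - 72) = (m + 1)/(m^2 + 4*m - 12)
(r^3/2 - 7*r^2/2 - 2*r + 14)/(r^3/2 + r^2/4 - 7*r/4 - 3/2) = 2*(r^2 - 5*r - 14)/(2*r^2 + 5*r + 3)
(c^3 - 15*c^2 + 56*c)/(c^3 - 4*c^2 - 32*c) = (c - 7)/(c + 4)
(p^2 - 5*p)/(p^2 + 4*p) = (p - 5)/(p + 4)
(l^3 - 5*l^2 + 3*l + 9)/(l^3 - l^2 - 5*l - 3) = (l - 3)/(l + 1)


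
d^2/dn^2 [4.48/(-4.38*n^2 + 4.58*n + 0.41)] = (-171.892224*n^2 + 179.741184*n + 4.48*(8.76*n - 4.58)*(17.52*n - 9.16) + 16.090368)/(-4.38*n^2 + 4.58*n + 0.41)^3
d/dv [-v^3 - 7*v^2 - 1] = v*(-3*v - 14)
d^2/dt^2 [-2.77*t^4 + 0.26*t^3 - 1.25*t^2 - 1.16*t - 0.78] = -33.24*t^2 + 1.56*t - 2.5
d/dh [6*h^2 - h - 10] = 12*h - 1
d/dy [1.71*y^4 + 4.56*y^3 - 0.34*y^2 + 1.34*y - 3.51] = 6.84*y^3 + 13.68*y^2 - 0.68*y + 1.34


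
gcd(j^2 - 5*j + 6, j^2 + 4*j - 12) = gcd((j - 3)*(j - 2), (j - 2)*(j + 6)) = j - 2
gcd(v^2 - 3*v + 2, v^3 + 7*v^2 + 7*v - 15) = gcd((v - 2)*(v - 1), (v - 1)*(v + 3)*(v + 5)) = v - 1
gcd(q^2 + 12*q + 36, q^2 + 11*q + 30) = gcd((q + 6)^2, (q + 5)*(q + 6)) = q + 6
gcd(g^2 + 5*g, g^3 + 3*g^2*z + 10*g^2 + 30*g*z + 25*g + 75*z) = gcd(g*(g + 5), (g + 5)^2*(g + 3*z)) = g + 5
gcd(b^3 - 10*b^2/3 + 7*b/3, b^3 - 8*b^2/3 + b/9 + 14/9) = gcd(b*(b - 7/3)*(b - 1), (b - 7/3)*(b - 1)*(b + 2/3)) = b^2 - 10*b/3 + 7/3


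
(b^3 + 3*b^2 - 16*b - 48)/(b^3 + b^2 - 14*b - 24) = (b + 4)/(b + 2)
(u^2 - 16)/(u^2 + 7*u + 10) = (u^2 - 16)/(u^2 + 7*u + 10)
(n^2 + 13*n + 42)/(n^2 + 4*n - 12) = (n + 7)/(n - 2)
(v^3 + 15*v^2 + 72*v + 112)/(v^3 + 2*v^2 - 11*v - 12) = (v^2 + 11*v + 28)/(v^2 - 2*v - 3)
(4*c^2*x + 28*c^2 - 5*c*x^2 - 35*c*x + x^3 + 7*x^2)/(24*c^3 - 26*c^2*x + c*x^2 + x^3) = (x + 7)/(6*c + x)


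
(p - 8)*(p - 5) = p^2 - 13*p + 40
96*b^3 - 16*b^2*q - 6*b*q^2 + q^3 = (-6*b + q)*(-4*b + q)*(4*b + q)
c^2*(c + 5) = c^3 + 5*c^2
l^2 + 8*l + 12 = (l + 2)*(l + 6)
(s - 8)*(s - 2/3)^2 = s^3 - 28*s^2/3 + 100*s/9 - 32/9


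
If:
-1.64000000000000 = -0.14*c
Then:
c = 11.71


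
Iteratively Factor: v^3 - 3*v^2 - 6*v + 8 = (v - 4)*(v^2 + v - 2) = (v - 4)*(v - 1)*(v + 2)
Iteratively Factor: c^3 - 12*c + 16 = (c - 2)*(c^2 + 2*c - 8) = (c - 2)^2*(c + 4)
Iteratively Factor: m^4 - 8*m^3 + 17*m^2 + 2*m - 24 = (m - 3)*(m^3 - 5*m^2 + 2*m + 8) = (m - 3)*(m - 2)*(m^2 - 3*m - 4) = (m - 3)*(m - 2)*(m + 1)*(m - 4)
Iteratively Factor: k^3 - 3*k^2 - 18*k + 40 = (k + 4)*(k^2 - 7*k + 10) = (k - 5)*(k + 4)*(k - 2)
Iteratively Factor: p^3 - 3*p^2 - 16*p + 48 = (p + 4)*(p^2 - 7*p + 12) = (p - 3)*(p + 4)*(p - 4)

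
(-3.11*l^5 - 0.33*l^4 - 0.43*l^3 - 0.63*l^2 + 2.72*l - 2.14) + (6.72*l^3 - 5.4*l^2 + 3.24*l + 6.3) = -3.11*l^5 - 0.33*l^4 + 6.29*l^3 - 6.03*l^2 + 5.96*l + 4.16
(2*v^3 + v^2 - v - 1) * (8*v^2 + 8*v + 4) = 16*v^5 + 24*v^4 + 8*v^3 - 12*v^2 - 12*v - 4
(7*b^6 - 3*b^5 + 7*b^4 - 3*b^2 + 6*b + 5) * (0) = 0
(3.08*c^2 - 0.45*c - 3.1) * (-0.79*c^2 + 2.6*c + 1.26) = -2.4332*c^4 + 8.3635*c^3 + 5.1598*c^2 - 8.627*c - 3.906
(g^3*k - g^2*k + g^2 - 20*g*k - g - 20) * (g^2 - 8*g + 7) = g^5*k - 9*g^4*k + g^4 - 5*g^3*k - 9*g^3 + 153*g^2*k - 5*g^2 - 140*g*k + 153*g - 140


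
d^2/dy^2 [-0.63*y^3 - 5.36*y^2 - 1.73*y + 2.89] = -3.78*y - 10.72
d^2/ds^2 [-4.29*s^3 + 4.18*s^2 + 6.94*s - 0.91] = 8.36 - 25.74*s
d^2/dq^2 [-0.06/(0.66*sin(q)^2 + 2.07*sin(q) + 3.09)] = (0.104544*sin(q)^4 + 0.245916*sin(q)^3 - 0.389178*sin(q)^2 - 0.87561*sin(q) - 0.26946)/(0.66*sin(q)^2 + 2.07*sin(q) + 3.09)^3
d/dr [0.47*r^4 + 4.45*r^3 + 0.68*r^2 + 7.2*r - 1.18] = 1.88*r^3 + 13.35*r^2 + 1.36*r + 7.2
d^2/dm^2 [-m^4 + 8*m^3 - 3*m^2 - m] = -12*m^2 + 48*m - 6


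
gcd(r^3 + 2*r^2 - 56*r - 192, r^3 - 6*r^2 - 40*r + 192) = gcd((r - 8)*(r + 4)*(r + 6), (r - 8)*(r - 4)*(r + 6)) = r^2 - 2*r - 48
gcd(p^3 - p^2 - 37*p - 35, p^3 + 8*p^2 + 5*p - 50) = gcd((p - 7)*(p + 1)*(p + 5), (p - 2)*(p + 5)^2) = p + 5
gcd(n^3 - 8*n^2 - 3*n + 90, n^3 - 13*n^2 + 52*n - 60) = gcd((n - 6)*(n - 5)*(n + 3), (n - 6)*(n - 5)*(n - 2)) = n^2 - 11*n + 30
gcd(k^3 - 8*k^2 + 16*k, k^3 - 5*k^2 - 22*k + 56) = 1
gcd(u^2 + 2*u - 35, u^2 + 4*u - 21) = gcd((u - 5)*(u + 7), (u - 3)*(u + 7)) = u + 7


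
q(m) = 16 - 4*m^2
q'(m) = -8*m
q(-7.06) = -183.37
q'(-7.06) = 56.48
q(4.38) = -60.74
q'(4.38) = -35.04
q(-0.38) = 15.42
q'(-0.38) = 3.04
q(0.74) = 13.81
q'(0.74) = -5.92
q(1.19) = 10.34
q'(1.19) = -9.52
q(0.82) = 13.31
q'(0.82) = -6.56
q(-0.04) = 15.99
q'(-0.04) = 0.32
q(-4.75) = -74.25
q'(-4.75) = 38.00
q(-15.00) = -884.00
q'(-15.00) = 120.00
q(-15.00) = -884.00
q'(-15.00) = 120.00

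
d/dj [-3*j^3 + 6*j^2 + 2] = 3*j*(4 - 3*j)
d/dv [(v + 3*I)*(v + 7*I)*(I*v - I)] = 3*I*v^2 - 2*v*(10 + I) + 10 - 21*I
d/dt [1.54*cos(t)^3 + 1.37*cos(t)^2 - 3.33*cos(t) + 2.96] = (-4.62*cos(t)^2 - 2.74*cos(t) + 3.33)*sin(t)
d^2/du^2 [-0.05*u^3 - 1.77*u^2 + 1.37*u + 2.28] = -0.3*u - 3.54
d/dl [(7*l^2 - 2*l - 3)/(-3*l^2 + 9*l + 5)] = (57*l^2 + 52*l + 17)/(9*l^4 - 54*l^3 + 51*l^2 + 90*l + 25)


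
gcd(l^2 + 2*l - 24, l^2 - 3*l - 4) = l - 4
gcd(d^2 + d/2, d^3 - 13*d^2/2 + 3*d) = d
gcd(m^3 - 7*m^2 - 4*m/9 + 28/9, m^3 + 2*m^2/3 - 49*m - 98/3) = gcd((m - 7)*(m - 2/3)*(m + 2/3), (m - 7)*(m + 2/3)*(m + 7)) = m^2 - 19*m/3 - 14/3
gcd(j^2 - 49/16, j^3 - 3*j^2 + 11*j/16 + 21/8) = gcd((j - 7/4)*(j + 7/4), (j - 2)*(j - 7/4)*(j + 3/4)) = j - 7/4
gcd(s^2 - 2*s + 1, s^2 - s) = s - 1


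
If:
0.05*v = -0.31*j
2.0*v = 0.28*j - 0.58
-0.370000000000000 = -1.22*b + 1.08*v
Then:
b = 0.05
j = 0.05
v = -0.28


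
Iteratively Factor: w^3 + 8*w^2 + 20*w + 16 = (w + 4)*(w^2 + 4*w + 4) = (w + 2)*(w + 4)*(w + 2)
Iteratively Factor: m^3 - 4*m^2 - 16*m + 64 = (m - 4)*(m^2 - 16) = (m - 4)^2*(m + 4)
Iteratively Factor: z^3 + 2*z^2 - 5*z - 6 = (z + 1)*(z^2 + z - 6) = (z - 2)*(z + 1)*(z + 3)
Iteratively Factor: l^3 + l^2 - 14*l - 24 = (l + 3)*(l^2 - 2*l - 8) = (l - 4)*(l + 3)*(l + 2)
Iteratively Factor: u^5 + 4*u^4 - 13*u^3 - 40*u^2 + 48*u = (u + 4)*(u^4 - 13*u^2 + 12*u) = (u - 3)*(u + 4)*(u^3 + 3*u^2 - 4*u) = (u - 3)*(u + 4)^2*(u^2 - u) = (u - 3)*(u - 1)*(u + 4)^2*(u)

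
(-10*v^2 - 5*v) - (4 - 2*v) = -10*v^2 - 3*v - 4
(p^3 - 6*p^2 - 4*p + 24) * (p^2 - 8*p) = p^5 - 14*p^4 + 44*p^3 + 56*p^2 - 192*p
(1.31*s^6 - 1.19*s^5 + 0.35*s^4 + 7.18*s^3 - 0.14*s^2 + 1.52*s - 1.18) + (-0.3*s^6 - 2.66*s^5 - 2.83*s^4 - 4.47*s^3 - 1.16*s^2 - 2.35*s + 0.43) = 1.01*s^6 - 3.85*s^5 - 2.48*s^4 + 2.71*s^3 - 1.3*s^2 - 0.83*s - 0.75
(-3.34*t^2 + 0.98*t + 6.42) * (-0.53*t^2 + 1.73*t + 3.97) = 1.7702*t^4 - 6.2976*t^3 - 14.967*t^2 + 14.9972*t + 25.4874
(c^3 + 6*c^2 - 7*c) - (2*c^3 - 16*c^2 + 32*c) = -c^3 + 22*c^2 - 39*c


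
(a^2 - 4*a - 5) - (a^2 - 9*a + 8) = 5*a - 13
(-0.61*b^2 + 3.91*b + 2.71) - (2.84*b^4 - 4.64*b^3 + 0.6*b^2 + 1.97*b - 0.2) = -2.84*b^4 + 4.64*b^3 - 1.21*b^2 + 1.94*b + 2.91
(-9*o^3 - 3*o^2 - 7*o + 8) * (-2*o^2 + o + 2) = 18*o^5 - 3*o^4 - 7*o^3 - 29*o^2 - 6*o + 16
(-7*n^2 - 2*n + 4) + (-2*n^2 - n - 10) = -9*n^2 - 3*n - 6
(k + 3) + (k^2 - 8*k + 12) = k^2 - 7*k + 15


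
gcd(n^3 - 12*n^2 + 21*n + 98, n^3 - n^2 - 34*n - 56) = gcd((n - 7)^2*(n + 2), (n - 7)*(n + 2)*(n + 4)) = n^2 - 5*n - 14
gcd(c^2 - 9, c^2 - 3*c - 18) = c + 3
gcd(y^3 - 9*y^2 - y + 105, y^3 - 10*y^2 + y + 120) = y^2 - 2*y - 15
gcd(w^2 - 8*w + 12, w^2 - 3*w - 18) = w - 6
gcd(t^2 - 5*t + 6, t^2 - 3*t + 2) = t - 2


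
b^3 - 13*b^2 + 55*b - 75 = (b - 5)^2*(b - 3)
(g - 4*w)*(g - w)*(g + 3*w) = g^3 - 2*g^2*w - 11*g*w^2 + 12*w^3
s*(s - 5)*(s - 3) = s^3 - 8*s^2 + 15*s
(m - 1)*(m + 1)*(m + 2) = m^3 + 2*m^2 - m - 2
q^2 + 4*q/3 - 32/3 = (q - 8/3)*(q + 4)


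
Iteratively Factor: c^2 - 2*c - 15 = (c - 5)*(c + 3)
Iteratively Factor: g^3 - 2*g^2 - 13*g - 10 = (g + 1)*(g^2 - 3*g - 10) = (g + 1)*(g + 2)*(g - 5)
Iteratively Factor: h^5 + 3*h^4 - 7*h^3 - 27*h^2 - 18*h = (h + 1)*(h^4 + 2*h^3 - 9*h^2 - 18*h) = (h + 1)*(h + 3)*(h^3 - h^2 - 6*h) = h*(h + 1)*(h + 3)*(h^2 - h - 6) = h*(h - 3)*(h + 1)*(h + 3)*(h + 2)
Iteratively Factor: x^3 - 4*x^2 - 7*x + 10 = (x - 5)*(x^2 + x - 2) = (x - 5)*(x - 1)*(x + 2)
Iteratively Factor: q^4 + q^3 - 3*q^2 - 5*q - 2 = (q + 1)*(q^3 - 3*q - 2) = (q + 1)^2*(q^2 - q - 2) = (q + 1)^3*(q - 2)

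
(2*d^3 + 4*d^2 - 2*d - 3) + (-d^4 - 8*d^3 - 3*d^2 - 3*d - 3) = -d^4 - 6*d^3 + d^2 - 5*d - 6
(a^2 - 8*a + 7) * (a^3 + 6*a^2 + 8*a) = a^5 - 2*a^4 - 33*a^3 - 22*a^2 + 56*a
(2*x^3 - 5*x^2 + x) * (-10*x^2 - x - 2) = -20*x^5 + 48*x^4 - 9*x^3 + 9*x^2 - 2*x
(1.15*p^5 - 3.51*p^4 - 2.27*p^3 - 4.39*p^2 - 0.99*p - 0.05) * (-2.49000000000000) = -2.8635*p^5 + 8.7399*p^4 + 5.6523*p^3 + 10.9311*p^2 + 2.4651*p + 0.1245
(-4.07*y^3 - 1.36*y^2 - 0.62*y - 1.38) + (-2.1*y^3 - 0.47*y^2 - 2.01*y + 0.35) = -6.17*y^3 - 1.83*y^2 - 2.63*y - 1.03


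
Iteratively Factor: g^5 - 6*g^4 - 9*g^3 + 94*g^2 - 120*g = (g - 3)*(g^4 - 3*g^3 - 18*g^2 + 40*g) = (g - 3)*(g - 2)*(g^3 - g^2 - 20*g) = (g - 5)*(g - 3)*(g - 2)*(g^2 + 4*g) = g*(g - 5)*(g - 3)*(g - 2)*(g + 4)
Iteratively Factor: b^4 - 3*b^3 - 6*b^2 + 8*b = (b + 2)*(b^3 - 5*b^2 + 4*b) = b*(b + 2)*(b^2 - 5*b + 4) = b*(b - 4)*(b + 2)*(b - 1)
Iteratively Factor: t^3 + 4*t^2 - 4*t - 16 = (t - 2)*(t^2 + 6*t + 8) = (t - 2)*(t + 2)*(t + 4)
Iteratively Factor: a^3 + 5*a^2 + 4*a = (a)*(a^2 + 5*a + 4) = a*(a + 4)*(a + 1)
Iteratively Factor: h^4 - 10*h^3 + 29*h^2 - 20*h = (h - 4)*(h^3 - 6*h^2 + 5*h) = (h - 4)*(h - 1)*(h^2 - 5*h) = h*(h - 4)*(h - 1)*(h - 5)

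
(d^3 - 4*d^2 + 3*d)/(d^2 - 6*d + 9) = d*(d - 1)/(d - 3)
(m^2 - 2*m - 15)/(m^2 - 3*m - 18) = (m - 5)/(m - 6)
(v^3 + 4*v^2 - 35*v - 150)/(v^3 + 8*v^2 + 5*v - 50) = (v - 6)/(v - 2)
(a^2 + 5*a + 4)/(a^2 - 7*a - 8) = (a + 4)/(a - 8)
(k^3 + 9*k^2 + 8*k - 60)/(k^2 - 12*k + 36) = (k^3 + 9*k^2 + 8*k - 60)/(k^2 - 12*k + 36)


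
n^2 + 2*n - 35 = (n - 5)*(n + 7)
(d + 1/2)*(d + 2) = d^2 + 5*d/2 + 1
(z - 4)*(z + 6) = z^2 + 2*z - 24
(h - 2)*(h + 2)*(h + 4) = h^3 + 4*h^2 - 4*h - 16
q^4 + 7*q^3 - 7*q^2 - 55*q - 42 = (q - 3)*(q + 1)*(q + 2)*(q + 7)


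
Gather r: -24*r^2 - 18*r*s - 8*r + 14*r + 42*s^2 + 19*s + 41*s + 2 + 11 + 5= -24*r^2 + r*(6 - 18*s) + 42*s^2 + 60*s + 18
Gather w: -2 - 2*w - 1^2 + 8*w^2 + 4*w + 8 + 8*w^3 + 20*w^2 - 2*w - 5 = 8*w^3 + 28*w^2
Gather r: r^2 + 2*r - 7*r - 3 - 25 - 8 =r^2 - 5*r - 36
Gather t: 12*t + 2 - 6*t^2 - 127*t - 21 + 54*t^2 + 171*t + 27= 48*t^2 + 56*t + 8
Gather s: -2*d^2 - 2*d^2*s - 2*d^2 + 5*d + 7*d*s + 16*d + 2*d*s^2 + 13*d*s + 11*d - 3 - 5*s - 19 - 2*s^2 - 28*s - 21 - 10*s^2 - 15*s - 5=-4*d^2 + 32*d + s^2*(2*d - 12) + s*(-2*d^2 + 20*d - 48) - 48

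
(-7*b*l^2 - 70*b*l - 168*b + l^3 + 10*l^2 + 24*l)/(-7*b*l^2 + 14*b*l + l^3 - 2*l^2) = (l^2 + 10*l + 24)/(l*(l - 2))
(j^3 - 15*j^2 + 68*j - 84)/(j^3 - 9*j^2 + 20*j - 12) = (j - 7)/(j - 1)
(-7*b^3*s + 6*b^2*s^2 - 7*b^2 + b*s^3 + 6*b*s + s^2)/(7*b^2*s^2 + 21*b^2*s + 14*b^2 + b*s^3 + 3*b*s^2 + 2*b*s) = (-b^2*s + b*s^2 - b + s)/(b*(s^2 + 3*s + 2))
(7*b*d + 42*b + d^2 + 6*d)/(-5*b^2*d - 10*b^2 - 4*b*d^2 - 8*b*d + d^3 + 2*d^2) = (-7*b*d - 42*b - d^2 - 6*d)/(5*b^2*d + 10*b^2 + 4*b*d^2 + 8*b*d - d^3 - 2*d^2)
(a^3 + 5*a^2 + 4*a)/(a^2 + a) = a + 4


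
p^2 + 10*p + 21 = (p + 3)*(p + 7)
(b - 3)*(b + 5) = b^2 + 2*b - 15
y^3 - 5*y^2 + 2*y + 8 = (y - 4)*(y - 2)*(y + 1)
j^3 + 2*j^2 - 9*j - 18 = (j - 3)*(j + 2)*(j + 3)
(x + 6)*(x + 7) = x^2 + 13*x + 42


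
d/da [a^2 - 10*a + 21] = 2*a - 10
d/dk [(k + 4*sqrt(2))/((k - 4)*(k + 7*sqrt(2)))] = (-(k - 4)*(k + 4*sqrt(2)) + (k - 4)*(k + 7*sqrt(2)) - (k + 4*sqrt(2))*(k + 7*sqrt(2)))/((k - 4)^2*(k + 7*sqrt(2))^2)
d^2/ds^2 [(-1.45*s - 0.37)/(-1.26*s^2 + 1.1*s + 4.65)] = ((2.2576 - 10.962*s)*(-1.26*s^2 + 1.1*s + 4.65) - (1.45*s + 0.37)*(2.52*s - 1.1)*(5.04*s - 2.2))/(-1.26*s^2 + 1.1*s + 4.65)^3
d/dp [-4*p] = -4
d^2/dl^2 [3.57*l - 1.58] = 0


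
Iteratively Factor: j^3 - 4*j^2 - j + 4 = (j - 4)*(j^2 - 1) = (j - 4)*(j + 1)*(j - 1)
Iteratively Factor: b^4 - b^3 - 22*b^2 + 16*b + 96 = (b - 4)*(b^3 + 3*b^2 - 10*b - 24) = (b - 4)*(b + 2)*(b^2 + b - 12) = (b - 4)*(b - 3)*(b + 2)*(b + 4)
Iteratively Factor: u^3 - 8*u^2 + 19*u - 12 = (u - 4)*(u^2 - 4*u + 3) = (u - 4)*(u - 1)*(u - 3)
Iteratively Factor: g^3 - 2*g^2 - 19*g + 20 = (g - 1)*(g^2 - g - 20) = (g - 1)*(g + 4)*(g - 5)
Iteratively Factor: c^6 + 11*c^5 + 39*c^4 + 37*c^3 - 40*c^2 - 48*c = (c + 1)*(c^5 + 10*c^4 + 29*c^3 + 8*c^2 - 48*c) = (c + 1)*(c + 4)*(c^4 + 6*c^3 + 5*c^2 - 12*c) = c*(c + 1)*(c + 4)*(c^3 + 6*c^2 + 5*c - 12) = c*(c - 1)*(c + 1)*(c + 4)*(c^2 + 7*c + 12) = c*(c - 1)*(c + 1)*(c + 4)^2*(c + 3)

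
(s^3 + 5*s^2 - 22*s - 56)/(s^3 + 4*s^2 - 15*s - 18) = (s^3 + 5*s^2 - 22*s - 56)/(s^3 + 4*s^2 - 15*s - 18)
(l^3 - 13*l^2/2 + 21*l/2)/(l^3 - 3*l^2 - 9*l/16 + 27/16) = 8*l*(2*l - 7)/(16*l^2 - 9)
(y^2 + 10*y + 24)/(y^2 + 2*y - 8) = (y + 6)/(y - 2)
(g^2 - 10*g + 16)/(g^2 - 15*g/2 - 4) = 2*(g - 2)/(2*g + 1)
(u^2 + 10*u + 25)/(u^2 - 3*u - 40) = (u + 5)/(u - 8)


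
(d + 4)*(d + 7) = d^2 + 11*d + 28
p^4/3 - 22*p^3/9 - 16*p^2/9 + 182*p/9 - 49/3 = (p/3 + 1)*(p - 7)*(p - 7/3)*(p - 1)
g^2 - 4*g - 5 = (g - 5)*(g + 1)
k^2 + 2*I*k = k*(k + 2*I)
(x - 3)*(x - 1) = x^2 - 4*x + 3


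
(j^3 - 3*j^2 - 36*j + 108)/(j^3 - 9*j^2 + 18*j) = (j + 6)/j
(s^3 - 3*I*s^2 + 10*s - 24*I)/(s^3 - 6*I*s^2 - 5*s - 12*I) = (s^2 + I*s + 6)/(s^2 - 2*I*s + 3)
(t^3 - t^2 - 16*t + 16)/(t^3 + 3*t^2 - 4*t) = (t - 4)/t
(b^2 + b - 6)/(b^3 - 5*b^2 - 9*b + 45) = (b - 2)/(b^2 - 8*b + 15)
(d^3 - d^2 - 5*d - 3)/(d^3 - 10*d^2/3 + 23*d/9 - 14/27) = 27*(d^3 - d^2 - 5*d - 3)/(27*d^3 - 90*d^2 + 69*d - 14)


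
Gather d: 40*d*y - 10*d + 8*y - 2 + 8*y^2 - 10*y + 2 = d*(40*y - 10) + 8*y^2 - 2*y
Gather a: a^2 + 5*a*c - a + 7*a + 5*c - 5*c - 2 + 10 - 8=a^2 + a*(5*c + 6)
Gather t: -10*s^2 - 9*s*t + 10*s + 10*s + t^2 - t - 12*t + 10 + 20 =-10*s^2 + 20*s + t^2 + t*(-9*s - 13) + 30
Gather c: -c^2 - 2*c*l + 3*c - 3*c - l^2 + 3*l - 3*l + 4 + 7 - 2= -c^2 - 2*c*l - l^2 + 9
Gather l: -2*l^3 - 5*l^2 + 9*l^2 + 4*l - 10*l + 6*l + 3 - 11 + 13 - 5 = -2*l^3 + 4*l^2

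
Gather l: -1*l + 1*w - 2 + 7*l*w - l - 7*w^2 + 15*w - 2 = l*(7*w - 2) - 7*w^2 + 16*w - 4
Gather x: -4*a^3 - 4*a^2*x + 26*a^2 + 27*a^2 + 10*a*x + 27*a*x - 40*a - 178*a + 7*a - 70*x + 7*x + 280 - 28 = -4*a^3 + 53*a^2 - 211*a + x*(-4*a^2 + 37*a - 63) + 252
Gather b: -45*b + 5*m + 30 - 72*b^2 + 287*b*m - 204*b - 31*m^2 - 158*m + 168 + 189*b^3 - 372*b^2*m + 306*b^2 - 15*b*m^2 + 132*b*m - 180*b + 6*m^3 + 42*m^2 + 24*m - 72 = 189*b^3 + b^2*(234 - 372*m) + b*(-15*m^2 + 419*m - 429) + 6*m^3 + 11*m^2 - 129*m + 126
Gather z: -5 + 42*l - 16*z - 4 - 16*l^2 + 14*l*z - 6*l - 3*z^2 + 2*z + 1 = -16*l^2 + 36*l - 3*z^2 + z*(14*l - 14) - 8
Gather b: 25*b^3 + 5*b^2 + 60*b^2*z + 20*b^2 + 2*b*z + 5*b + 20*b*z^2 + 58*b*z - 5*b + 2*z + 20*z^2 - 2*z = 25*b^3 + b^2*(60*z + 25) + b*(20*z^2 + 60*z) + 20*z^2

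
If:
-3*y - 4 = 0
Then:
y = -4/3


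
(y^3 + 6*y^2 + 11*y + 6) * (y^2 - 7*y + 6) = y^5 - y^4 - 25*y^3 - 35*y^2 + 24*y + 36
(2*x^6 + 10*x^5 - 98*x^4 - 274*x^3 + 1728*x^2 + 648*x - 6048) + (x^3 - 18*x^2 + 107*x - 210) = 2*x^6 + 10*x^5 - 98*x^4 - 273*x^3 + 1710*x^2 + 755*x - 6258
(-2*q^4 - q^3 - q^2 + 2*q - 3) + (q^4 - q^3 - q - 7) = -q^4 - 2*q^3 - q^2 + q - 10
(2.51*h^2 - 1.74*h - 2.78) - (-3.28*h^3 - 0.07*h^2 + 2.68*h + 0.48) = 3.28*h^3 + 2.58*h^2 - 4.42*h - 3.26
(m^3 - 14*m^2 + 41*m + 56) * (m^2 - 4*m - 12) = m^5 - 18*m^4 + 85*m^3 + 60*m^2 - 716*m - 672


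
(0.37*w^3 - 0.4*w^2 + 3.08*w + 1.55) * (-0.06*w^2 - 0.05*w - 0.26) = -0.0222*w^5 + 0.0055*w^4 - 0.261*w^3 - 0.143*w^2 - 0.8783*w - 0.403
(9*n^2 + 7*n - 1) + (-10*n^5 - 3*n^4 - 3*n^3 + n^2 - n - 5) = -10*n^5 - 3*n^4 - 3*n^3 + 10*n^2 + 6*n - 6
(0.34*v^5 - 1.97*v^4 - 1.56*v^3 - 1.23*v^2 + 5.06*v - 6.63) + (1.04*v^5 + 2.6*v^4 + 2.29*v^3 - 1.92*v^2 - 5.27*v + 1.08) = 1.38*v^5 + 0.63*v^4 + 0.73*v^3 - 3.15*v^2 - 0.21*v - 5.55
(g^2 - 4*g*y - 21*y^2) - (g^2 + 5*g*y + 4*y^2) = -9*g*y - 25*y^2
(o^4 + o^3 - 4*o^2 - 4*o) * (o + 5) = o^5 + 6*o^4 + o^3 - 24*o^2 - 20*o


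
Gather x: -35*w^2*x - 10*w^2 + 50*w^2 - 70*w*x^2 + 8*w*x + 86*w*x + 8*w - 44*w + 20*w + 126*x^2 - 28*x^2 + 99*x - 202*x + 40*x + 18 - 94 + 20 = 40*w^2 - 16*w + x^2*(98 - 70*w) + x*(-35*w^2 + 94*w - 63) - 56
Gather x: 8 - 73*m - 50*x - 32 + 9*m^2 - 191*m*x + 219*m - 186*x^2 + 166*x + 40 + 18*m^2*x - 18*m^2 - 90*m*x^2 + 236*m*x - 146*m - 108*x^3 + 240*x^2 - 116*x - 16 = -9*m^2 - 108*x^3 + x^2*(54 - 90*m) + x*(18*m^2 + 45*m)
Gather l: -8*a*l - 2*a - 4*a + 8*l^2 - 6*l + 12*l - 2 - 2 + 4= -6*a + 8*l^2 + l*(6 - 8*a)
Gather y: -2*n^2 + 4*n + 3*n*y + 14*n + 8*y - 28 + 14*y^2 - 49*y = -2*n^2 + 18*n + 14*y^2 + y*(3*n - 41) - 28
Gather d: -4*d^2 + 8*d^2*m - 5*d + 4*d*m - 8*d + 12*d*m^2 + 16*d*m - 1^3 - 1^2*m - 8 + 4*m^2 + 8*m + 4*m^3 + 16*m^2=d^2*(8*m - 4) + d*(12*m^2 + 20*m - 13) + 4*m^3 + 20*m^2 + 7*m - 9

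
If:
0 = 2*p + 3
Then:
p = -3/2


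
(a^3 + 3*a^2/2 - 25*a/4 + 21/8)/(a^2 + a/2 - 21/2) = (a^2 - 2*a + 3/4)/(a - 3)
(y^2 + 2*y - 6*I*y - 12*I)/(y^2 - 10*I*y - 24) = (y + 2)/(y - 4*I)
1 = 1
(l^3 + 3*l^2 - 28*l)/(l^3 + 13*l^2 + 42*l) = (l - 4)/(l + 6)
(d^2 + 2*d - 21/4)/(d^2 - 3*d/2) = (d + 7/2)/d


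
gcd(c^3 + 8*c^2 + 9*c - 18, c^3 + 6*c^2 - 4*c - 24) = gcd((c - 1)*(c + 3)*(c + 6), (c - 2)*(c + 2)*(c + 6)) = c + 6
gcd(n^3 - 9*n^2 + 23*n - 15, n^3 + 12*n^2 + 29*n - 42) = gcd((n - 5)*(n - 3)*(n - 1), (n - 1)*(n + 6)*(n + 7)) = n - 1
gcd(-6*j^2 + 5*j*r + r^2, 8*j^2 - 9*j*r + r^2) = -j + r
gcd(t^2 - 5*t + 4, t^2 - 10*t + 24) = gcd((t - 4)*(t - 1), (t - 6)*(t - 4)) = t - 4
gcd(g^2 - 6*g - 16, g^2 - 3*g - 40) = g - 8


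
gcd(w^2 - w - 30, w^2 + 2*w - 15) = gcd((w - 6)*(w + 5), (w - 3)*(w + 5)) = w + 5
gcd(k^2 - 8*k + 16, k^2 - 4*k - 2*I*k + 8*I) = k - 4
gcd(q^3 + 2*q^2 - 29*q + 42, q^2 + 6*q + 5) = 1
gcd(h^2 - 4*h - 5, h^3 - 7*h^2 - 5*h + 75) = h - 5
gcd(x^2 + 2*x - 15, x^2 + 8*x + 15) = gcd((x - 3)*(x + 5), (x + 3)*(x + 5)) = x + 5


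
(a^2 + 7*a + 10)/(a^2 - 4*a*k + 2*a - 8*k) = (a + 5)/(a - 4*k)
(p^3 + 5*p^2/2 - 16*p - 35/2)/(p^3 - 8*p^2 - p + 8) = (2*p^2 + 3*p - 35)/(2*(p^2 - 9*p + 8))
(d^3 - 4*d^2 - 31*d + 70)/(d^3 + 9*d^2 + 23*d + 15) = (d^2 - 9*d + 14)/(d^2 + 4*d + 3)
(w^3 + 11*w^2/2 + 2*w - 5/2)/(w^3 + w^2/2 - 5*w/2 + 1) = (w^2 + 6*w + 5)/(w^2 + w - 2)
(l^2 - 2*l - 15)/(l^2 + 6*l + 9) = (l - 5)/(l + 3)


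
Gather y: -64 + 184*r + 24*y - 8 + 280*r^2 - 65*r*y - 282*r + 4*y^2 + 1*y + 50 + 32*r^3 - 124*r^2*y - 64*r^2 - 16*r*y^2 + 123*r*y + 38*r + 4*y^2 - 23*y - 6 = 32*r^3 + 216*r^2 - 60*r + y^2*(8 - 16*r) + y*(-124*r^2 + 58*r + 2) - 28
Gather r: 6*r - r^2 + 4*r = -r^2 + 10*r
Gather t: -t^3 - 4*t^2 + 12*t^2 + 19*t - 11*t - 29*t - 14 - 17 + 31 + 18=-t^3 + 8*t^2 - 21*t + 18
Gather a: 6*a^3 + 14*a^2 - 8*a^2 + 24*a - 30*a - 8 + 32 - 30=6*a^3 + 6*a^2 - 6*a - 6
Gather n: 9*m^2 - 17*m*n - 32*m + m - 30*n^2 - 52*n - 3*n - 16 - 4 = 9*m^2 - 31*m - 30*n^2 + n*(-17*m - 55) - 20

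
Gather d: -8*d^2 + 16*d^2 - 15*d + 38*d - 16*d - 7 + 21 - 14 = 8*d^2 + 7*d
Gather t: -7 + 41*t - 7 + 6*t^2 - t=6*t^2 + 40*t - 14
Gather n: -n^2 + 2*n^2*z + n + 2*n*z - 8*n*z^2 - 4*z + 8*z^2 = n^2*(2*z - 1) + n*(-8*z^2 + 2*z + 1) + 8*z^2 - 4*z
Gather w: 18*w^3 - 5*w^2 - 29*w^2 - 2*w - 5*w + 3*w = 18*w^3 - 34*w^2 - 4*w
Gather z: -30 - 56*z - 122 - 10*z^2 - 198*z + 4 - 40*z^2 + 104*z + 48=-50*z^2 - 150*z - 100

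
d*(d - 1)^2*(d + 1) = d^4 - d^3 - d^2 + d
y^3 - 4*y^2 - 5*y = y*(y - 5)*(y + 1)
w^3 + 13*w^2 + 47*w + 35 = (w + 1)*(w + 5)*(w + 7)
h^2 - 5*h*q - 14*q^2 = (h - 7*q)*(h + 2*q)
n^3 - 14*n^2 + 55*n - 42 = (n - 7)*(n - 6)*(n - 1)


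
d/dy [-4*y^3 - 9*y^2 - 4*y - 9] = -12*y^2 - 18*y - 4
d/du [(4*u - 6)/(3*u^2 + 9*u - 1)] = 2*(-6*u^2 + 18*u + 25)/(9*u^4 + 54*u^3 + 75*u^2 - 18*u + 1)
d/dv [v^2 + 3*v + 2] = 2*v + 3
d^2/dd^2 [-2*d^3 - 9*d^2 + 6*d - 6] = -12*d - 18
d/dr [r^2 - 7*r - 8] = 2*r - 7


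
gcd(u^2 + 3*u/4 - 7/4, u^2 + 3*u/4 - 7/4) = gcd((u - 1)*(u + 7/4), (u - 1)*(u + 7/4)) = u^2 + 3*u/4 - 7/4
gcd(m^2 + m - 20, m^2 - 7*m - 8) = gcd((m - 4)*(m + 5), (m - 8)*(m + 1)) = 1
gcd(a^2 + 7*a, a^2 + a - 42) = a + 7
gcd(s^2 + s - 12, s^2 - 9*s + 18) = s - 3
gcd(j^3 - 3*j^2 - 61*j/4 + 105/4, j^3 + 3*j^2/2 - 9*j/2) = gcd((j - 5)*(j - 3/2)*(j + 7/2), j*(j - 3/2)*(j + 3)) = j - 3/2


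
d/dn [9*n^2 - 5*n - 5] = 18*n - 5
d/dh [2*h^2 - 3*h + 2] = 4*h - 3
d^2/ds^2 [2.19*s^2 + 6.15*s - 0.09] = 4.38000000000000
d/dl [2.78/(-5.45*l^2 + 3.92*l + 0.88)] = (30.302*l - 10.8976)/(-5.45*l^2 + 3.92*l + 0.88)^2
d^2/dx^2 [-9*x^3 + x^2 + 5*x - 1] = 2 - 54*x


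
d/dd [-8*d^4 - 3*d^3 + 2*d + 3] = -32*d^3 - 9*d^2 + 2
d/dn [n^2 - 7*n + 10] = 2*n - 7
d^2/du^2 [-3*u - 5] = 0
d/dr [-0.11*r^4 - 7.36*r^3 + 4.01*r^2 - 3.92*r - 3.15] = -0.44*r^3 - 22.08*r^2 + 8.02*r - 3.92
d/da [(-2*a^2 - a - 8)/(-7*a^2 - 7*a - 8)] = (7*a^2 - 80*a - 48)/(49*a^4 + 98*a^3 + 161*a^2 + 112*a + 64)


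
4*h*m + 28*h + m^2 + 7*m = (4*h + m)*(m + 7)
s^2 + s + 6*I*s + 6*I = (s + 1)*(s + 6*I)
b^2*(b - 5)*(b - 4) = b^4 - 9*b^3 + 20*b^2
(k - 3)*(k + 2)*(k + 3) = k^3 + 2*k^2 - 9*k - 18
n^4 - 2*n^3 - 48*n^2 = n^2*(n - 8)*(n + 6)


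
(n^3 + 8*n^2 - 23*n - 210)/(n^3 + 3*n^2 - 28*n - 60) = (n + 7)/(n + 2)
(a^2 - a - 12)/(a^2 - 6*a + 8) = (a + 3)/(a - 2)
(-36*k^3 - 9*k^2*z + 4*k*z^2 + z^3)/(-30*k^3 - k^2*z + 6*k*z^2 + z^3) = (-12*k^2 + k*z + z^2)/(-10*k^2 + 3*k*z + z^2)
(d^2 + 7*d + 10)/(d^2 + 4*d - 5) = (d + 2)/(d - 1)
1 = 1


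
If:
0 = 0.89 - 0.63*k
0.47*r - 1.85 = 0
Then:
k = 1.41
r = 3.94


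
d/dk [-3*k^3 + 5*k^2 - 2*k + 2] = -9*k^2 + 10*k - 2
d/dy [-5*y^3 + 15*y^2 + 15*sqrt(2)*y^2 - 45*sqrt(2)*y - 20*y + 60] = -15*y^2 + 30*y + 30*sqrt(2)*y - 45*sqrt(2) - 20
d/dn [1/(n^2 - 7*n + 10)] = (7 - 2*n)/(n^2 - 7*n + 10)^2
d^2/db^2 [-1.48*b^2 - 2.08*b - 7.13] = -2.96000000000000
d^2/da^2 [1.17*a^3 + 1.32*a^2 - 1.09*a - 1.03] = 7.02*a + 2.64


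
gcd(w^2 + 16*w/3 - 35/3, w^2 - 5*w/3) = w - 5/3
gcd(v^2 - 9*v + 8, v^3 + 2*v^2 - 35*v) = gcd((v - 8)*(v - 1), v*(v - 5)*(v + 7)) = 1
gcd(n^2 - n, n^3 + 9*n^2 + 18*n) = n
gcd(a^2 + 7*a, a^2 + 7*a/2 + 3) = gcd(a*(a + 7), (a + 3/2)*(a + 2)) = 1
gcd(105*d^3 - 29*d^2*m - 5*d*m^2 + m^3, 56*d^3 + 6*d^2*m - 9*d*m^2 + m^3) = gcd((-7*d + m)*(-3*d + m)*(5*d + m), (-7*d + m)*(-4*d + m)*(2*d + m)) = 7*d - m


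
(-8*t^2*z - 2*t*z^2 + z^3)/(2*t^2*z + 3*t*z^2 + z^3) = (-4*t + z)/(t + z)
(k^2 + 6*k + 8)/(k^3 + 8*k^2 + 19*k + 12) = (k + 2)/(k^2 + 4*k + 3)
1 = 1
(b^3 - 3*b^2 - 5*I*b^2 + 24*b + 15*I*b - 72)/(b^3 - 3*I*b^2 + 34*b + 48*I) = (b - 3)/(b + 2*I)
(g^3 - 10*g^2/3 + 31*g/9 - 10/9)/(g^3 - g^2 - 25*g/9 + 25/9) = (3*g - 2)/(3*g + 5)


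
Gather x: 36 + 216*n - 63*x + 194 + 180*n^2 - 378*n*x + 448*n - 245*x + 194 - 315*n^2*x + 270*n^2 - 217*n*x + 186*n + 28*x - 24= 450*n^2 + 850*n + x*(-315*n^2 - 595*n - 280) + 400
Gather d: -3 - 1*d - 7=-d - 10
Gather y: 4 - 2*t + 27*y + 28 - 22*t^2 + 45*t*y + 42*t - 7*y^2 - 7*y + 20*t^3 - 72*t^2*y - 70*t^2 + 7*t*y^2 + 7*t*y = 20*t^3 - 92*t^2 + 40*t + y^2*(7*t - 7) + y*(-72*t^2 + 52*t + 20) + 32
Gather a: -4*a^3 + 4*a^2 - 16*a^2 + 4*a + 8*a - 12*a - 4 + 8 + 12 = -4*a^3 - 12*a^2 + 16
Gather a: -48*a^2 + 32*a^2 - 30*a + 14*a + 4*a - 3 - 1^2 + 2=-16*a^2 - 12*a - 2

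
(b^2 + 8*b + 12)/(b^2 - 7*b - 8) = (b^2 + 8*b + 12)/(b^2 - 7*b - 8)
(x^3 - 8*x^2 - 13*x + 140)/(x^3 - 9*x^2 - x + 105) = (x + 4)/(x + 3)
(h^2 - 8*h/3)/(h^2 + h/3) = (3*h - 8)/(3*h + 1)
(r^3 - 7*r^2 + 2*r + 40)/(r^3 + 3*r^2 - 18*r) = (r^3 - 7*r^2 + 2*r + 40)/(r*(r^2 + 3*r - 18))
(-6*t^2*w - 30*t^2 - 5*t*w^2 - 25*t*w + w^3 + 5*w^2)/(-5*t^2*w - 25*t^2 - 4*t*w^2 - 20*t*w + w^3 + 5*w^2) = (6*t - w)/(5*t - w)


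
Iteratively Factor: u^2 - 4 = (u + 2)*(u - 2)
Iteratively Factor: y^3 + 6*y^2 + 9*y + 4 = (y + 1)*(y^2 + 5*y + 4) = (y + 1)*(y + 4)*(y + 1)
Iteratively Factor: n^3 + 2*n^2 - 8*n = (n + 4)*(n^2 - 2*n) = n*(n + 4)*(n - 2)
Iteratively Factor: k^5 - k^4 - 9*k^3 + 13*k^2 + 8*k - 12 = (k + 1)*(k^4 - 2*k^3 - 7*k^2 + 20*k - 12) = (k - 1)*(k + 1)*(k^3 - k^2 - 8*k + 12) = (k - 2)*(k - 1)*(k + 1)*(k^2 + k - 6) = (k - 2)*(k - 1)*(k + 1)*(k + 3)*(k - 2)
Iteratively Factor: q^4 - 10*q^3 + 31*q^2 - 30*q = (q - 5)*(q^3 - 5*q^2 + 6*q) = (q - 5)*(q - 3)*(q^2 - 2*q) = q*(q - 5)*(q - 3)*(q - 2)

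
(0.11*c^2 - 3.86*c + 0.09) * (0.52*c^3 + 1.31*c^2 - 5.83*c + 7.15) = 0.0572*c^5 - 1.8631*c^4 - 5.6511*c^3 + 23.4082*c^2 - 28.1237*c + 0.6435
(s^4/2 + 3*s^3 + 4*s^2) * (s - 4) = s^5/2 + s^4 - 8*s^3 - 16*s^2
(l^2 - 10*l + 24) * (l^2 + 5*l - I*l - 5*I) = l^4 - 5*l^3 - I*l^3 - 26*l^2 + 5*I*l^2 + 120*l + 26*I*l - 120*I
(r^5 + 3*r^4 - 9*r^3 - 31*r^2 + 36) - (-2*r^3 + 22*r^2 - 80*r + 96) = r^5 + 3*r^4 - 7*r^3 - 53*r^2 + 80*r - 60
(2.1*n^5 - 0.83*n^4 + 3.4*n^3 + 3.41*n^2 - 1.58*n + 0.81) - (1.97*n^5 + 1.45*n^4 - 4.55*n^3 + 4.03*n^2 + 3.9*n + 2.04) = 0.13*n^5 - 2.28*n^4 + 7.95*n^3 - 0.62*n^2 - 5.48*n - 1.23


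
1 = 1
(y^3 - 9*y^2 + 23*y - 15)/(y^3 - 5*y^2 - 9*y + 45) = (y - 1)/(y + 3)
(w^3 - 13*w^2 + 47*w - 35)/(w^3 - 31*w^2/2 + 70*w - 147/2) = 2*(w^2 - 6*w + 5)/(2*w^2 - 17*w + 21)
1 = 1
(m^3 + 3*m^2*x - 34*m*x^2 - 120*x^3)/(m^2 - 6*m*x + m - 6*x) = (m^2 + 9*m*x + 20*x^2)/(m + 1)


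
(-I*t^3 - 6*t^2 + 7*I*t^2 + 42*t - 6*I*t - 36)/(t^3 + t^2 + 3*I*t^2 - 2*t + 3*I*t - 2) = (-I*t^3 + t^2*(-6 + 7*I) + 6*t*(7 - I) - 36)/(t^3 + t^2*(1 + 3*I) + t*(-2 + 3*I) - 2)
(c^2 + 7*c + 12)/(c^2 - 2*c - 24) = (c + 3)/(c - 6)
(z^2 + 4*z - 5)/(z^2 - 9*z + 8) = (z + 5)/(z - 8)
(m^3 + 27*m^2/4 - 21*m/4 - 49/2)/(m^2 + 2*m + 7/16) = 4*(m^2 + 5*m - 14)/(4*m + 1)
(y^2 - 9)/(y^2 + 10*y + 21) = (y - 3)/(y + 7)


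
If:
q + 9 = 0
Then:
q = -9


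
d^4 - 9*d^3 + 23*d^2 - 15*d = d*(d - 5)*(d - 3)*(d - 1)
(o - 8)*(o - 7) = o^2 - 15*o + 56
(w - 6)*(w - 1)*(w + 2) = w^3 - 5*w^2 - 8*w + 12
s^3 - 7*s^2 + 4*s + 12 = (s - 6)*(s - 2)*(s + 1)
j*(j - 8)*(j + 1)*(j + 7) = j^4 - 57*j^2 - 56*j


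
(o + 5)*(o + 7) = o^2 + 12*o + 35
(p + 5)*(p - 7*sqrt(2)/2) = p^2 - 7*sqrt(2)*p/2 + 5*p - 35*sqrt(2)/2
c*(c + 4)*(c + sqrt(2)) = c^3 + sqrt(2)*c^2 + 4*c^2 + 4*sqrt(2)*c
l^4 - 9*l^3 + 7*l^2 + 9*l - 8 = (l - 8)*(l - 1)^2*(l + 1)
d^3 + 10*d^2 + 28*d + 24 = (d + 2)^2*(d + 6)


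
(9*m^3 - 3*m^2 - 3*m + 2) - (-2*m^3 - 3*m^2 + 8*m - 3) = 11*m^3 - 11*m + 5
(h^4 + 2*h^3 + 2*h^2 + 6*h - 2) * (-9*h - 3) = -9*h^5 - 21*h^4 - 24*h^3 - 60*h^2 + 6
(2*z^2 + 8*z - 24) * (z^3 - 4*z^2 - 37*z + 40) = 2*z^5 - 130*z^3 - 120*z^2 + 1208*z - 960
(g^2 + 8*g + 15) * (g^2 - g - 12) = g^4 + 7*g^3 - 5*g^2 - 111*g - 180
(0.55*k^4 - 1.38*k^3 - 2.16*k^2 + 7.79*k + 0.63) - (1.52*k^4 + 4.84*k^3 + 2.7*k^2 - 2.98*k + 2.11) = -0.97*k^4 - 6.22*k^3 - 4.86*k^2 + 10.77*k - 1.48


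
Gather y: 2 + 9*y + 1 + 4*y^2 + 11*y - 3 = 4*y^2 + 20*y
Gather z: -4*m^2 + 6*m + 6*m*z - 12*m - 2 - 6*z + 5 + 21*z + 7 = -4*m^2 - 6*m + z*(6*m + 15) + 10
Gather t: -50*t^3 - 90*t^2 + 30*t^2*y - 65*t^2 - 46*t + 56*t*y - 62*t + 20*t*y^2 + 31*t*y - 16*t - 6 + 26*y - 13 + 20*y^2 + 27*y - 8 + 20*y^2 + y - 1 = -50*t^3 + t^2*(30*y - 155) + t*(20*y^2 + 87*y - 124) + 40*y^2 + 54*y - 28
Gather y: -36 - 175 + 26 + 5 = -180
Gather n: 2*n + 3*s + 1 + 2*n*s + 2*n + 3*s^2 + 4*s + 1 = n*(2*s + 4) + 3*s^2 + 7*s + 2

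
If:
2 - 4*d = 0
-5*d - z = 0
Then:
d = 1/2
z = -5/2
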